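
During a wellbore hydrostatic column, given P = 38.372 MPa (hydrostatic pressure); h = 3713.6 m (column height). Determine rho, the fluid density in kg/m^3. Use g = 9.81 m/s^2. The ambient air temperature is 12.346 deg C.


rho = P * 1e6 / (g * h)
rho = 38.372 * 1e6 / (9.81 * 3713.6)
rho = 1053.3 kg/m^3


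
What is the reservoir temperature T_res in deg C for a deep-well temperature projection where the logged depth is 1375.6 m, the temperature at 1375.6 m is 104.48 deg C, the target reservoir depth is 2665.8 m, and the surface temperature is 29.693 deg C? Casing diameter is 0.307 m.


Step 1: grad = (T_d1 - T_surf)/d1 * 1000 = (104.48 - 29.693)/1375.6 * 1000 = 54.36682 deg C/km
Step 2: T_res = T_surf + grad*d2/1000 = 29.693 + 54.36682*2665.8/1000 = 174.62 deg C
T_res = 174.62 deg C


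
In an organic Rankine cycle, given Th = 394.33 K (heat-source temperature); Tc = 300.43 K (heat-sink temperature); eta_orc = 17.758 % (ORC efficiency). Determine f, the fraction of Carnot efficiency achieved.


f = (eta_orc/100) / (1 - Tc/Th)
f = (17.758/100) / (1 - 300.43/394.33)
f = 0.74574


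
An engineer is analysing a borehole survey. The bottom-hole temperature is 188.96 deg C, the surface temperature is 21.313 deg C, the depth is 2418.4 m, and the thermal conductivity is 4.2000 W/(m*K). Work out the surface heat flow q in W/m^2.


Step 1: grad = (T_d - T_surf)/d * 1000 = (188.96 - 21.313)/2418.4 * 1000 = 69.32145 deg C/km
Step 2: q = k * grad / 1000 = 4.2 * 69.32145 / 1000 = 0.29115 W/m^2
q = 0.29115 W/m^2


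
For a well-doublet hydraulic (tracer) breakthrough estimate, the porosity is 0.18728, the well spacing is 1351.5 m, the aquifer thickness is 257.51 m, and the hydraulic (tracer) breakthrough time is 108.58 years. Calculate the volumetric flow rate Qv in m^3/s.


Qv = pi*hr*phi*L^2 / (3*t_bt*365.25*86400)
Qv = pi*257.51*0.18728*1351.5^2 / (3*108.58*365.25*86400)
Qv = 0.026921 m^3/s


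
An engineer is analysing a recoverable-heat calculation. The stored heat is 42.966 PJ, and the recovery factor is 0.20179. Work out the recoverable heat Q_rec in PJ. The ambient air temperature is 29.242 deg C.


Q_rec = Q_s * RF
Q_rec = 42.966 * 0.20179
Q_rec = 8.6701 PJ


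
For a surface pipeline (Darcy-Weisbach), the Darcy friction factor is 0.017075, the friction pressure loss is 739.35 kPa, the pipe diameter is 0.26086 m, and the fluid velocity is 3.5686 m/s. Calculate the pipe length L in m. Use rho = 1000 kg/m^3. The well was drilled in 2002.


L = dP*1000*D / (f*rho*vel^2/2)
L = 739.35*1000*0.26086 / (0.017075*1000*3.5686^2/2)
L = 1773.9 m


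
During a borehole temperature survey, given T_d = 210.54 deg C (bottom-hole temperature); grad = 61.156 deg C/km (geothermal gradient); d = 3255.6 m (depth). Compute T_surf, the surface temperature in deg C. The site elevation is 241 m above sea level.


T_surf = T_d - grad * d / 1000
T_surf = 210.54 - 61.156 * 3255.6 / 1000
T_surf = 11.441 deg C


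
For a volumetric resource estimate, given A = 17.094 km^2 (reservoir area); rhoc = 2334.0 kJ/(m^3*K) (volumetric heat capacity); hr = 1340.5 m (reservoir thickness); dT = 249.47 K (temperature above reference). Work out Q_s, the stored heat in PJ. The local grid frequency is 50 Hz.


Step 1: Vr = A*1e6*hr = 17.094*1e6*1340.5 = 2.291451e+10 m^3
Step 2: Q_s = Vr*rhoc*dT/1e12 = 2.291451e+10*2334.0*249.47/1e12 = 13342 PJ
Q_s = 13342 PJ


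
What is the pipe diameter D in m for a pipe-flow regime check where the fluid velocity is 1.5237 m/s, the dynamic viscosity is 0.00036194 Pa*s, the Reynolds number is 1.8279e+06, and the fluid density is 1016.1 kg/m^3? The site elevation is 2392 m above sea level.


D = Re * mu / (rho * vel)
D = 1.8279e+06 * 0.00036194 / (1016.1 * 1.5237)
D = 0.42732 m


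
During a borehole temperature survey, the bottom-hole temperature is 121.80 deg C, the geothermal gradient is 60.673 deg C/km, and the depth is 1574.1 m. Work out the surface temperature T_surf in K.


T_surf = T_d - grad * d / 1000
T_surf = 121.80 - 60.673 * 1574.1 / 1000
T_surf = 26.29463 deg C
Convert to K: 26.29463 + 273.15 = 299.44 K
T_surf = 299.44 K


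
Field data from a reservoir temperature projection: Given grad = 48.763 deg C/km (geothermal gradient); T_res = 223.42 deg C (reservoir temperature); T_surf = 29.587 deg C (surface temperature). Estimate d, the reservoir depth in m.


d = (T_res - T_surf) / grad * 1000
d = (223.42 - 29.587) / 48.763 * 1000
d = 3975.0 m


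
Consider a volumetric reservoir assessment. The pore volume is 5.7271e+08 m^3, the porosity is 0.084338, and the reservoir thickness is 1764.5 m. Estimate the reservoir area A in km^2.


A = Vp / (1e6 * hr * phi)
A = 5.7271e+08 / (1e6 * 1764.5 * 0.084338)
A = 3.8485 km^2


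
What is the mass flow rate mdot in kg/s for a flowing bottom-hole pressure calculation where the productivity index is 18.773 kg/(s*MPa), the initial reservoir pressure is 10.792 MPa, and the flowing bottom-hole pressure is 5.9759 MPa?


mdot = (P_i - P_wf) * PI
mdot = (10.792 - 5.9759) * 18.773
mdot = 90.413 kg/s


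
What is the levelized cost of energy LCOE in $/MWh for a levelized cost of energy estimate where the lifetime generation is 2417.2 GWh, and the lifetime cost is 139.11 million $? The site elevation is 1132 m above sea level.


LCOE = C_tot / E_tot * 100
LCOE = 139.11 / 2417.2 * 100
LCOE = 5.755006 cents/kWh
Convert: 5.755006 cents/kWh * 10.0 = 57.550 $/MWh
LCOE = 57.550 $/MWh


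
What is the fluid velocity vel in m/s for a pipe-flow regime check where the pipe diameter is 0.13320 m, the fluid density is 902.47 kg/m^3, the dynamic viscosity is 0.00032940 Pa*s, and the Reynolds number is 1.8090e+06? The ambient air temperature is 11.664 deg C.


vel = Re * mu / (rho * D)
vel = 1.8090e+06 * 0.00032940 / (902.47 * 0.13320)
vel = 4.9571 m/s


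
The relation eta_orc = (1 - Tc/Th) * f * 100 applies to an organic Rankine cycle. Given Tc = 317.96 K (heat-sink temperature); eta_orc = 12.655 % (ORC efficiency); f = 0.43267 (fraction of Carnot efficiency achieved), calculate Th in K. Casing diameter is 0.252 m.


Th = Tc / (1 - (eta_orc/100)/f)
Th = 317.96 / (1 - (12.655/100)/0.43267)
Th = 449.40 K


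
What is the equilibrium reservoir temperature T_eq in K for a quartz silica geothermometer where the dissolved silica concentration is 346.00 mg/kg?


T_eq = 1309 / (5.19 - log10(SiO2)) - 273.15
T_eq = 1309 / (5.19 - log10(346.00)) - 273.15
T_eq = 220.6401 deg C
Convert to K: 220.6401 + 273.15 = 493.79 K
T_eq = 493.79 K


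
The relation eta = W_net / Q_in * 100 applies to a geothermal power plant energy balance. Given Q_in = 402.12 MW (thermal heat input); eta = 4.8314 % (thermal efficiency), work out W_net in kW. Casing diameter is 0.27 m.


W_net = eta / 100 * Q_in
W_net = 4.8314 / 100 * 402.12
W_net = 19.42803 MW
Convert: 19.42803 MW * 1000.0 = 19428 kW
W_net = 19428 kW


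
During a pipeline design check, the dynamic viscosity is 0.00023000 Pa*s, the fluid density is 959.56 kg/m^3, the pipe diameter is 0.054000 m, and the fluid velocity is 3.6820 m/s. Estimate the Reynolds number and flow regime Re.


Step 1: Re = rho*vel*D/mu = 959.56*3.682*0.054/0.00023 = 8.2951e+05
Step 2: Re = 8.2951e+05 > 4000, so flow is turbulent.
Re = 8.2951e+05 (turbulent)


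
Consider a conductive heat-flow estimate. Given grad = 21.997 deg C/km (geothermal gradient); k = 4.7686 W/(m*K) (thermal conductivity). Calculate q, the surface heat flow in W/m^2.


q = k * grad / 1000
q = 4.7686 * 21.997 / 1000
q = 0.10489 W/m^2


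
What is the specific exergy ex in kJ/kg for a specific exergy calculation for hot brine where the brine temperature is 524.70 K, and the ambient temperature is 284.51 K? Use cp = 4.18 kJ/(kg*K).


ex = cp * ((T_b - T_0) - T_0 * ln(T_b/T_0))
ex = 4.18 * ((524.70 - 284.51) - 284.51 * ln(524.70/284.51))
ex = 276.10 kJ/kg


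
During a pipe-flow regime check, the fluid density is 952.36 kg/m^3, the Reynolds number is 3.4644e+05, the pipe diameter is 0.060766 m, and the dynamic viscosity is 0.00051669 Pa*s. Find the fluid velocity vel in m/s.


vel = Re * mu / (rho * D)
vel = 3.4644e+05 * 0.00051669 / (952.36 * 0.060766)
vel = 3.0931 m/s


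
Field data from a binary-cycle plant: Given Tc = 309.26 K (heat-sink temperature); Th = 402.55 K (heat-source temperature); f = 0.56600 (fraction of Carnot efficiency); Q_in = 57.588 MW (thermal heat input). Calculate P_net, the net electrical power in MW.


Step 1: eta = (1 - Tc/Th)*f = (1 - 309.26/402.55)*0.566 = 0.1311691
Step 2: P_net = eta * Q_in = 0.1311691 * 57.588 = 7.5538 MW
P_net = 7.5538 MW


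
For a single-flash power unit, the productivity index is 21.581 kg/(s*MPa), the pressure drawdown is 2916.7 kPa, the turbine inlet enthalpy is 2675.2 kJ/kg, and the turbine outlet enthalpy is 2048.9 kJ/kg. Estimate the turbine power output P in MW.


Step 1: mdot = PI * dP / 1000 = 21.581 * 2916.7 / 1000 = 62.94530 kg/s
Step 2: P = mdot*(h_in - h_out)/1000 = 62.94530*(2675.2 - 2048.9)/1000 = 39.423 MW
P = 39.423 MW


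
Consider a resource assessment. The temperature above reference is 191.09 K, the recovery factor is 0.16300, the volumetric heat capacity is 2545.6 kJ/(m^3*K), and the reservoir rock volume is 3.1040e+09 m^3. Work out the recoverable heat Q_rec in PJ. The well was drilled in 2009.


Step 1: Q_s = Vr*rhoc*dT/1e12 = 3.1040e+09*2545.6*191.09/1e12 = 1509.906 PJ
Step 2: Q_rec = Q_s * RF = 1509.906 * 0.163 = 246.11 PJ
Q_rec = 246.11 PJ


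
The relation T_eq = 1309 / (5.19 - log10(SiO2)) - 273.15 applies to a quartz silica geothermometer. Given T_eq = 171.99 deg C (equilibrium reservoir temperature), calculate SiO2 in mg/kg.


SiO2 = 10^(5.19 - 1309/(T_eq + 273.15))
SiO2 = 10^(5.19 - 1309/(171.99 + 273.15))
SiO2 = 177.56 mg/kg


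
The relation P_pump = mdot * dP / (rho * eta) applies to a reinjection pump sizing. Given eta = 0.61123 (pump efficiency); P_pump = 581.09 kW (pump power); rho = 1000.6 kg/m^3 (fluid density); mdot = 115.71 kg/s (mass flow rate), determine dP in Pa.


dP = P_pump * rho * eta / mdot
dP = 581.09 * 1000.6 * 0.61123 / 115.71
dP = 3071.409 kPa
Convert: 3071.409 kPa * 1000.0 = 3.0714e+06 Pa
dP = 3.0714e+06 Pa


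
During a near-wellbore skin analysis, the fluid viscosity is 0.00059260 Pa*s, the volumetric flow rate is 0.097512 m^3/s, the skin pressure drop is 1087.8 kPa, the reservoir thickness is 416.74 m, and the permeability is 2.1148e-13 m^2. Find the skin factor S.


S = dP_s * 1000 * 2*pi*k*hr / (q*mu)
S = 1087.8 * 1000 * 2*pi*2.1148e-13*416.74 / (0.097512*0.00059260)
S = 10.424


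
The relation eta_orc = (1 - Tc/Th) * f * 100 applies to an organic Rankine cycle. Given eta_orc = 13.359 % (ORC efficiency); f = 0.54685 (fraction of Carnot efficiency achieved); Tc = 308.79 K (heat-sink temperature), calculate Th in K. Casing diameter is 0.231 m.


Th = Tc / (1 - (eta_orc/100)/f)
Th = 308.79 / (1 - (13.359/100)/0.54685)
Th = 408.61 K


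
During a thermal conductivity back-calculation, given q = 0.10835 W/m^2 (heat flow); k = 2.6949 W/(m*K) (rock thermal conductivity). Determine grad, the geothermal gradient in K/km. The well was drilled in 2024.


grad = q / k * 1000
grad = 0.10835 / 2.6949 * 1000
grad = 40.20557 deg C/km
Convert: 40.20557 deg C/km * 1.0 = 40.206 K/km
grad = 40.206 K/km


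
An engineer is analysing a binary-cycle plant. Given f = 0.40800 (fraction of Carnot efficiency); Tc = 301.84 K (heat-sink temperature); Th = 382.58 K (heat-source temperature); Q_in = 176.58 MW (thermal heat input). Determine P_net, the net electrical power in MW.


Step 1: eta = (1 - Tc/Th)*f = (1 - 301.84/382.58)*0.408 = 0.08610466
Step 2: P_net = eta * Q_in = 0.08610466 * 176.58 = 15.204 MW
P_net = 15.204 MW


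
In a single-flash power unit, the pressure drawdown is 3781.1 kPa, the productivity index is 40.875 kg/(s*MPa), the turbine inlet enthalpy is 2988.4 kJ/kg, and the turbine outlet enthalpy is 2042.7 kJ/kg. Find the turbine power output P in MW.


Step 1: mdot = PI * dP / 1000 = 40.875 * 3781.1 / 1000 = 154.5525 kg/s
Step 2: P = mdot*(h_in - h_out)/1000 = 154.5525*(2988.4 - 2042.7)/1000 = 146.16 MW
P = 146.16 MW


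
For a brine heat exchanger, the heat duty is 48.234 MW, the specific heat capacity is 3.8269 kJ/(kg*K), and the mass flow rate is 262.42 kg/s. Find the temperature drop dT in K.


dT = Q * 1000 / (mdot * cp)
dT = 48.234 * 1000 / (262.42 * 3.8269)
dT = 48.030 K


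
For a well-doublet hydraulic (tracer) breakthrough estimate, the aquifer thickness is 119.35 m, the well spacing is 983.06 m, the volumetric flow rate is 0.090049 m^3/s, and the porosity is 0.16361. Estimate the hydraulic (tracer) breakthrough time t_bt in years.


t_bt = pi * hr * phi * L^2 / (3 * Qv) / (365.25*86400)
t_bt = pi * 119.35 * 0.16361 * 983.06^2 / (3 * 0.090049) / (365.25*86400)
t_bt = 6.9541 years


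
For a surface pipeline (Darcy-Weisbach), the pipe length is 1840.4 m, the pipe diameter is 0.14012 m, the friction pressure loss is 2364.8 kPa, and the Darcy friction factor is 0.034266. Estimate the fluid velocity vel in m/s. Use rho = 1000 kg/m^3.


vel = sqrt(dP*1000*2*D / (f*L*rho))
vel = sqrt(2364.8*1000*2*0.14012 / (0.034266*1840.4*1000))
vel = 3.2417 m/s


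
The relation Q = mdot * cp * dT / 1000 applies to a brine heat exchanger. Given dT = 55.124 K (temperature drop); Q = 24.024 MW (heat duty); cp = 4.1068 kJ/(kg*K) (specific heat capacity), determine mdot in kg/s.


mdot = Q * 1000 / (cp * dT)
mdot = 24.024 * 1000 / (4.1068 * 55.124)
mdot = 106.12 kg/s


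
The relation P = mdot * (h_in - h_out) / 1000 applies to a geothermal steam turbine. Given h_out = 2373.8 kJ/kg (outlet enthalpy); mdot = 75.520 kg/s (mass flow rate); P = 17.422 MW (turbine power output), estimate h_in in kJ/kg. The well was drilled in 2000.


h_in = h_out + P * 1000 / mdot
h_in = 2373.8 + 17.422 * 1000 / 75.520
h_in = 2604.5 kJ/kg


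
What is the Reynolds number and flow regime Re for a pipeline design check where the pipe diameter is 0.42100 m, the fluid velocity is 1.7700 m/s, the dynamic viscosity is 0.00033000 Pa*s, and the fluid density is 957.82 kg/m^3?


Step 1: Re = rho*vel*D/mu = 957.82*1.77*0.421/0.00033 = 2.1628e+06
Step 2: Re = 2.1628e+06 > 4000, so flow is turbulent.
Re = 2.1628e+06 (turbulent)


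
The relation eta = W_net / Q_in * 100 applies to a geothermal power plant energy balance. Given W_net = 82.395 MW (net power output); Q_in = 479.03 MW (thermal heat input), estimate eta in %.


eta = W_net / Q_in * 100
eta = 82.395 / 479.03 * 100
eta = 17.200 %


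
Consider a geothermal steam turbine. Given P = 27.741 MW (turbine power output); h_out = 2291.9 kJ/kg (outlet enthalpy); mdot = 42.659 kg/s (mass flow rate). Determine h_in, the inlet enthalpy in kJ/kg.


h_in = h_out + P * 1000 / mdot
h_in = 2291.9 + 27.741 * 1000 / 42.659
h_in = 2942.2 kJ/kg


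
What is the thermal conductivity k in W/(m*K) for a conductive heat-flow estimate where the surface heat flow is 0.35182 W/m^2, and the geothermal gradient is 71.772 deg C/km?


k = q * 1000 / grad
k = 0.35182 * 1000 / 71.772
k = 4.9019 W/(m*K)


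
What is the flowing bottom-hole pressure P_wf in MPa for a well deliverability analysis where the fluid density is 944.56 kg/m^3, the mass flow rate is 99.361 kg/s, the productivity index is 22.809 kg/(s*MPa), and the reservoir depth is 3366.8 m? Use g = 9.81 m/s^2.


Step 1: P_i = rho*g*h/1e6 = 944.56*9.81*3366.8/1e6 = 31.19722 MPa
Step 2: P_wf = P_i - mdot/PI = 31.19722 - 99.361/22.809 = 26.841 MPa
P_wf = 26.841 MPa


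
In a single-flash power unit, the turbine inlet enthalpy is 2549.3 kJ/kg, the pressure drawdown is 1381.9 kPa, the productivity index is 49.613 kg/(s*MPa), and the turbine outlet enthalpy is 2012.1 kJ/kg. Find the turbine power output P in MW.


Step 1: mdot = PI * dP / 1000 = 49.613 * 1381.9 / 1000 = 68.56020 kg/s
Step 2: P = mdot*(h_in - h_out)/1000 = 68.56020*(2549.3 - 2012.1)/1000 = 36.831 MW
P = 36.831 MW


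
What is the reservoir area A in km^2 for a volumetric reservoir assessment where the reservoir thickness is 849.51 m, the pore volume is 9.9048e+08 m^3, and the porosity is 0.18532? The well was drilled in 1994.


A = Vp / (1e6 * hr * phi)
A = 9.9048e+08 / (1e6 * 849.51 * 0.18532)
A = 6.2915 km^2


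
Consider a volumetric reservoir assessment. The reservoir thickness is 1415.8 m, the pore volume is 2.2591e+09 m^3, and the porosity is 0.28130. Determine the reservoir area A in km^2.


A = Vp / (1e6 * hr * phi)
A = 2.2591e+09 / (1e6 * 1415.8 * 0.28130)
A = 5.6724 km^2


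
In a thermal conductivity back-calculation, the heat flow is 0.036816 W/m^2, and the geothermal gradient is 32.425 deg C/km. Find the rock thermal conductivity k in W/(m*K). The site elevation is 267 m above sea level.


k = q / (grad / 1000)
k = 0.036816 / (32.425 / 1000)
k = 1.1354 W/(m*K)


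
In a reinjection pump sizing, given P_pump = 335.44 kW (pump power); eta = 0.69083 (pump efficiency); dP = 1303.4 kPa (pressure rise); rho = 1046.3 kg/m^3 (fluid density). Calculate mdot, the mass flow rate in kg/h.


mdot = P_pump * rho * eta / dP
mdot = 335.44 * 1046.3 * 0.69083 / 1303.4
mdot = 186.0221 kg/s
Convert: 186.0221 kg/s * 3600.0 = 6.6968e+05 kg/h
mdot = 6.6968e+05 kg/h


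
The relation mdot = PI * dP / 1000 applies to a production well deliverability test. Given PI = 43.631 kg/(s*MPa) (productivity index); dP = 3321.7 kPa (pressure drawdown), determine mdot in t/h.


mdot = PI * dP / 1000
mdot = 43.631 * 3321.7 / 1000
mdot = 144.9291 kg/s
Convert: 144.9291 kg/s * 3.6 = 521.74 t/h
mdot = 521.74 t/h


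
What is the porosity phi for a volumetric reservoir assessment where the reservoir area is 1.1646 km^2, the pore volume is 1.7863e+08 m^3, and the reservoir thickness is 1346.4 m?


phi = Vp / (A * 1e6 * hr)
phi = 1.7863e+08 / (1.1646 * 1e6 * 1346.4)
phi = 0.11392


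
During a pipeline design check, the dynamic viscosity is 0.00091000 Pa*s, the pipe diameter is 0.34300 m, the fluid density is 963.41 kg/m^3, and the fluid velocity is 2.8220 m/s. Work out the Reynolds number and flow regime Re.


Step 1: Re = rho*vel*D/mu = 963.41*2.822*0.343/0.00091 = 1.0248e+06
Step 2: Re = 1.0248e+06 > 4000, so flow is turbulent.
Re = 1.0248e+06 (turbulent)


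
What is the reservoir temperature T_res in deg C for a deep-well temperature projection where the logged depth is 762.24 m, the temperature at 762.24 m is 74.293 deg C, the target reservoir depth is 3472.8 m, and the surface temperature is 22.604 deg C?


Step 1: grad = (T_d1 - T_surf)/d1 * 1000 = (74.293 - 22.604)/762.24 * 1000 = 67.81198 deg C/km
Step 2: T_res = T_surf + grad*d2/1000 = 22.604 + 67.81198*3472.8/1000 = 258.10 deg C
T_res = 258.10 deg C


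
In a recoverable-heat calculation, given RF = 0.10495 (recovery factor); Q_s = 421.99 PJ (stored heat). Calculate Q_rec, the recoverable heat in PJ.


Q_rec = Q_s * RF
Q_rec = 421.99 * 0.10495
Q_rec = 44.288 PJ


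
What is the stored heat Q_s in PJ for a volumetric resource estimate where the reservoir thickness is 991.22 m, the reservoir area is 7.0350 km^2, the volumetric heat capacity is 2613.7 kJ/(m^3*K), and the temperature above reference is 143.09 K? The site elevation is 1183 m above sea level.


Step 1: Vr = A*1e6*hr = 7.035*1e6*991.22 = 6.973233e+09 m^3
Step 2: Q_s = Vr*rhoc*dT/1e12 = 6.973233e+09*2613.7*143.09/1e12 = 2607.9 PJ
Q_s = 2607.9 PJ


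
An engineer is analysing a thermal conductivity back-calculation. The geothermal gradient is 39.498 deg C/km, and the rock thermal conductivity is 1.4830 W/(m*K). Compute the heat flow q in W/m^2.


q = k * grad / 1000
q = 1.4830 * 39.498 / 1000
q = 0.058576 W/m^2


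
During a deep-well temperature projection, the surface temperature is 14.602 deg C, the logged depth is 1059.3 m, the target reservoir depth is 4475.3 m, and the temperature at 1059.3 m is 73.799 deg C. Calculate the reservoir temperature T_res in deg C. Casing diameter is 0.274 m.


Step 1: grad = (T_d1 - T_surf)/d1 * 1000 = (73.799 - 14.602)/1059.3 * 1000 = 55.88313 deg C/km
Step 2: T_res = T_surf + grad*d2/1000 = 14.602 + 55.88313*4475.3/1000 = 264.70 deg C
T_res = 264.70 deg C


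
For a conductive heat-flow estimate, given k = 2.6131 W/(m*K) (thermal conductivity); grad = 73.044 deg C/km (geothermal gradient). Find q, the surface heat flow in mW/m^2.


q = k * grad / 1000
q = 2.6131 * 73.044 / 1000
q = 0.1908713 W/m^2
Convert: 0.1908713 W/m^2 * 1000.0 = 190.87 mW/m^2
q = 190.87 mW/m^2


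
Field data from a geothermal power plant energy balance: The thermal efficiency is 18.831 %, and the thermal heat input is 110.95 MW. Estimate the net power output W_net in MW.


W_net = eta / 100 * Q_in
W_net = 18.831 / 100 * 110.95
W_net = 20.893 MW


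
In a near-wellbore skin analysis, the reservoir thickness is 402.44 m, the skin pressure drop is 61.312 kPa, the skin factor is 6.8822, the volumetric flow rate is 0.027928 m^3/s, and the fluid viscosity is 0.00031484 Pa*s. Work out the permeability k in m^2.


k = S*q*mu / (2*pi*dP_s*1000*hr)
k = 6.8822*0.027928*0.00031484 / (2*pi*61.312*1000*402.44)
k = 3.9033e-13 m^2


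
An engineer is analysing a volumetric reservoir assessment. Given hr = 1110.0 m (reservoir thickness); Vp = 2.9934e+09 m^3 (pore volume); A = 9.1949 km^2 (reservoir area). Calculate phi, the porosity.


phi = Vp / (A * 1e6 * hr)
phi = 2.9934e+09 / (9.1949 * 1e6 * 1110.0)
phi = 0.29329


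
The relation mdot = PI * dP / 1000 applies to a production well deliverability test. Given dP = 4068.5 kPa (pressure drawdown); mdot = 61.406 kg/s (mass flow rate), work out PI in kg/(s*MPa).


PI = mdot * 1000 / dP
PI = 61.406 * 1000 / 4068.5
PI = 15.093 kg/(s*MPa)


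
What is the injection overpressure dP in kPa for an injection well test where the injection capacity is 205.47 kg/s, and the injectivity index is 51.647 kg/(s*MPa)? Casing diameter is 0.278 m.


dP = mdot * 1000 / II
dP = 205.47 * 1000 / 51.647
dP = 3978.4 kPa


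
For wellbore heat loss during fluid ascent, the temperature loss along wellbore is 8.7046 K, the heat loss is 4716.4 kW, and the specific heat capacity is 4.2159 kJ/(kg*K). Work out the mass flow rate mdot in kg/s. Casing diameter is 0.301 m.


mdot = Q_loss / (cp * dT)
mdot = 4716.4 / (4.2159 * 8.7046)
mdot = 128.52 kg/s


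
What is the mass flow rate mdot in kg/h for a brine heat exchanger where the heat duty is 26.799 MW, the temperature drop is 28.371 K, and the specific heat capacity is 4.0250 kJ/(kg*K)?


mdot = Q * 1000 / (cp * dT)
mdot = 26.799 * 1000 / (4.0250 * 28.371)
mdot = 234.6811 kg/s
Convert: 234.6811 kg/s * 3600.0 = 8.4485e+05 kg/h
mdot = 8.4485e+05 kg/h


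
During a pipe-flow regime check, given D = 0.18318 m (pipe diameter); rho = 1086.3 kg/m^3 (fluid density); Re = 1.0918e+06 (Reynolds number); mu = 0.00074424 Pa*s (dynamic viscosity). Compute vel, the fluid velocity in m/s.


vel = Re * mu / (rho * D)
vel = 1.0918e+06 * 0.00074424 / (1086.3 * 0.18318)
vel = 4.0835 m/s


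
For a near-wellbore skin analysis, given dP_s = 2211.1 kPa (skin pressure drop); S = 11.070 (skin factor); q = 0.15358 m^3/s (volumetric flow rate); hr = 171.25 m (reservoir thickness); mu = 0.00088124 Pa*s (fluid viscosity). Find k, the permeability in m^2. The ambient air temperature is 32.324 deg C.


k = S*q*mu / (2*pi*dP_s*1000*hr)
k = 11.070*0.15358*0.00088124 / (2*pi*2211.1*1000*171.25)
k = 6.2973e-13 m^2


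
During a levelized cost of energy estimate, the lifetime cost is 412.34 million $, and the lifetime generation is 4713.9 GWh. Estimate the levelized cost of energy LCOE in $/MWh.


LCOE = C_tot / E_tot * 100
LCOE = 412.34 / 4713.9 * 100
LCOE = 8.747322 cents/kWh
Convert: 8.747322 cents/kWh * 10.0 = 87.473 $/MWh
LCOE = 87.473 $/MWh


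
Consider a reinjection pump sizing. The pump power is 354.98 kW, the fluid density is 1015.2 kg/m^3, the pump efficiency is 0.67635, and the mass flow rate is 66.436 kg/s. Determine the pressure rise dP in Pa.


dP = P_pump * rho * eta / mdot
dP = 354.98 * 1015.2 * 0.67635 / 66.436
dP = 3668.796 kPa
Convert: 3668.796 kPa * 1000.0 = 3.6688e+06 Pa
dP = 3.6688e+06 Pa


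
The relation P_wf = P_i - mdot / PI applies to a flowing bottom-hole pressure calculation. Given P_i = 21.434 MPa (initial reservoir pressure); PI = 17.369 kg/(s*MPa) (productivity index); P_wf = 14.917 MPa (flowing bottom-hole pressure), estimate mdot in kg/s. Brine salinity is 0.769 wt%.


mdot = (P_i - P_wf) * PI
mdot = (21.434 - 14.917) * 17.369
mdot = 113.19 kg/s


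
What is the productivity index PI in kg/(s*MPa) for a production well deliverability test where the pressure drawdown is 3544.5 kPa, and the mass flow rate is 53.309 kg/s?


PI = mdot * 1000 / dP
PI = 53.309 * 1000 / 3544.5
PI = 15.040 kg/(s*MPa)


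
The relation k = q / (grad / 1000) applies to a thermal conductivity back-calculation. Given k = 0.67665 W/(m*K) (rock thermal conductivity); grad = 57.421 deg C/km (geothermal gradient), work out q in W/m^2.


q = k * grad / 1000
q = 0.67665 * 57.421 / 1000
q = 0.038854 W/m^2


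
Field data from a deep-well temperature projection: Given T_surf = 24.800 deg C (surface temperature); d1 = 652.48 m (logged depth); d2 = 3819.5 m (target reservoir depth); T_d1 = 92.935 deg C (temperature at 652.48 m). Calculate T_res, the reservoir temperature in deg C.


Step 1: grad = (T_d1 - T_surf)/d1 * 1000 = (92.935 - 24.8)/652.48 * 1000 = 104.4247 deg C/km
Step 2: T_res = T_surf + grad*d2/1000 = 24.8 + 104.4247*3819.5/1000 = 423.65 deg C
T_res = 423.65 deg C


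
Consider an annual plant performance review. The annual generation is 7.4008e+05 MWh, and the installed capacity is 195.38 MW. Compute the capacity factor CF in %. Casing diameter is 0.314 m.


CF = E_a / (cap * 8760) * 100
CF = 7.4008e+05 / (195.38 * 8760) * 100
CF = 43.241 %


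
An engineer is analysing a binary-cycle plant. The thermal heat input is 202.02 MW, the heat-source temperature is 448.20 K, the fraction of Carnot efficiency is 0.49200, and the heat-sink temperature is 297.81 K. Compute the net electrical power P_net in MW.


Step 1: eta = (1 - Tc/Th)*f = (1 - 297.81/448.2)*0.492 = 0.1650867
Step 2: P_net = eta * Q_in = 0.1650867 * 202.02 = 33.351 MW
P_net = 33.351 MW


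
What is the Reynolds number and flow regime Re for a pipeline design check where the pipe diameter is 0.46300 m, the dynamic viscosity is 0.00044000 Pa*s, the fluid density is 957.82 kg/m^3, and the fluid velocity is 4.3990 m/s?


Step 1: Re = rho*vel*D/mu = 957.82*4.399*0.463/0.00044 = 4.4337e+06
Step 2: Re = 4.4337e+06 > 4000, so flow is turbulent.
Re = 4.4337e+06 (turbulent)


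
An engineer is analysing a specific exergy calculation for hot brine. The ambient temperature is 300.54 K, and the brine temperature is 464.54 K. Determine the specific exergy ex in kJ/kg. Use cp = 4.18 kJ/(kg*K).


ex = cp * ((T_b - T_0) - T_0 * ln(T_b/T_0))
ex = 4.18 * ((464.54 - 300.54) - 300.54 * ln(464.54/300.54))
ex = 138.46 kJ/kg


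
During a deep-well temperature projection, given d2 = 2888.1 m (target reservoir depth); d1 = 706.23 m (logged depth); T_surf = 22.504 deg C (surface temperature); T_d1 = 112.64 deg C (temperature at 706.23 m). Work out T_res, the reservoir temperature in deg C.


Step 1: grad = (T_d1 - T_surf)/d1 * 1000 = (112.64 - 22.504)/706.23 * 1000 = 127.6298 deg C/km
Step 2: T_res = T_surf + grad*d2/1000 = 22.504 + 127.6298*2888.1/1000 = 391.11 deg C
T_res = 391.11 deg C


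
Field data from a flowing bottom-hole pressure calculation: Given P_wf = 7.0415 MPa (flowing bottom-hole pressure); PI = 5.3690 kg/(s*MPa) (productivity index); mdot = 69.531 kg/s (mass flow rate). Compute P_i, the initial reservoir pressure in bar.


P_i = P_wf + mdot / PI
P_i = 7.0415 + 69.531 / 5.3690
P_i = 19.99196 MPa
Convert: 19.99196 MPa * 10.0 = 199.92 bar
P_i = 199.92 bar


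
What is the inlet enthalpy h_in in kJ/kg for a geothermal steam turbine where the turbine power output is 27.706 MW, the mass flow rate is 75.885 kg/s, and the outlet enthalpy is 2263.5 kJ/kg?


h_in = h_out + P * 1000 / mdot
h_in = 2263.5 + 27.706 * 1000 / 75.885
h_in = 2628.6 kJ/kg


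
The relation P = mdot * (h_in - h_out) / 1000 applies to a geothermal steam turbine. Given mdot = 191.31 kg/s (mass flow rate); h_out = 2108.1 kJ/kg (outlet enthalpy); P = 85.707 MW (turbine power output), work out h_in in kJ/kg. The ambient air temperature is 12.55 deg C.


h_in = h_out + P * 1000 / mdot
h_in = 2108.1 + 85.707 * 1000 / 191.31
h_in = 2556.1 kJ/kg


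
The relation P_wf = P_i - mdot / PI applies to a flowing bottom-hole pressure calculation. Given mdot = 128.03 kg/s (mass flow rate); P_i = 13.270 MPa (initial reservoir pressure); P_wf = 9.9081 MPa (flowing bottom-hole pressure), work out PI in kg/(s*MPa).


PI = mdot / (P_i - P_wf)
PI = 128.03 / (13.270 - 9.9081)
PI = 38.083 kg/(s*MPa)


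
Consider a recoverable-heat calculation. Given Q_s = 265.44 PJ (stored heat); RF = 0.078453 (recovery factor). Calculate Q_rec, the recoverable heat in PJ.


Q_rec = Q_s * RF
Q_rec = 265.44 * 0.078453
Q_rec = 20.825 PJ


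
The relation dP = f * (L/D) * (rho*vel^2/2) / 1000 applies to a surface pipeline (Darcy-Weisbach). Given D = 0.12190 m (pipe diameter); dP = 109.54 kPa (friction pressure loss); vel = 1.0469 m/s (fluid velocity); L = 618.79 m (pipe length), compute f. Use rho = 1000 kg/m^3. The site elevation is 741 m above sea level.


f = dP*1000 / ((L/D)*(rho*vel^2/2))
f = 109.54*1000 / ((618.79/0.12190)*(1000*1.0469^2/2))
f = 0.039378


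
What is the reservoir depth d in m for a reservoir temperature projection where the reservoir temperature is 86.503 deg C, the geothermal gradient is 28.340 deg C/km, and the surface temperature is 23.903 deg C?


d = (T_res - T_surf) / grad * 1000
d = (86.503 - 23.903) / 28.340 * 1000
d = 2208.9 m


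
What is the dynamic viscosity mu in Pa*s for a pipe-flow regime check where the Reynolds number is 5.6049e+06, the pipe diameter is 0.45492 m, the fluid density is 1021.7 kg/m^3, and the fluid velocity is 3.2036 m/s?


mu = rho * vel * D / Re
mu = 1021.7 * 3.2036 * 0.45492 / 5.6049e+06
mu = 0.00026566 Pa*s


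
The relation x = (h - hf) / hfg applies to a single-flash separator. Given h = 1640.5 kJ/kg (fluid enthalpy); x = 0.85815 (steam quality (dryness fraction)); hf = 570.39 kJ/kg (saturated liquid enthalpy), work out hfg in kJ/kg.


hfg = (h - hf) / x
hfg = (1640.5 - 570.39) / 0.85815
hfg = 1247.0 kJ/kg


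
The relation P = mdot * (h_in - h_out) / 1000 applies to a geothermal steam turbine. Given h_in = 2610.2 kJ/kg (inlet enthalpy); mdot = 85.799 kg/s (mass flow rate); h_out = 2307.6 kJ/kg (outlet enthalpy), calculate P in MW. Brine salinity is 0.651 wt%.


P = mdot * (h_in - h_out) / 1000
P = 85.799 * (2610.2 - 2307.6) / 1000
P = 25.963 MW


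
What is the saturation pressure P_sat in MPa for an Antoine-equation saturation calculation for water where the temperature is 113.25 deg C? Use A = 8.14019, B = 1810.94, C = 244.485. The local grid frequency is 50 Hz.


P_sat = 10^(A - B/(C + T)) / 760 * 0.101325
P_sat = 10^(8.14019 - 1810.94/(244.485 + 113.25)) / 760 * 0.101325
P_sat = 0.15953 MPa


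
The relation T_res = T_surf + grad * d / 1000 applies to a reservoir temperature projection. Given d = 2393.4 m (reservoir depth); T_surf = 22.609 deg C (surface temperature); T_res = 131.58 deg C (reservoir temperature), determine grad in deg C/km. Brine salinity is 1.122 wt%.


grad = (T_res - T_surf) / d * 1000
grad = (131.58 - 22.609) / 2393.4 * 1000
grad = 45.530 deg C/km


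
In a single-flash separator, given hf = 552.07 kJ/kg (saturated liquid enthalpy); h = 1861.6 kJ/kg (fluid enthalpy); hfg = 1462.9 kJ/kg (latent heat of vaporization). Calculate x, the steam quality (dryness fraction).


x = (h - hf) / hfg
x = (1861.6 - 552.07) / 1462.9
x = 0.89516


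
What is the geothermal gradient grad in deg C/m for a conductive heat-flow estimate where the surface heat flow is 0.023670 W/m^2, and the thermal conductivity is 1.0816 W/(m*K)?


grad = q * 1000 / k
grad = 0.023670 * 1000 / 1.0816
grad = 21.88425 deg C/km
Convert: 21.88425 deg C/km * 0.001 = 0.021884 deg C/m
grad = 0.021884 deg C/m


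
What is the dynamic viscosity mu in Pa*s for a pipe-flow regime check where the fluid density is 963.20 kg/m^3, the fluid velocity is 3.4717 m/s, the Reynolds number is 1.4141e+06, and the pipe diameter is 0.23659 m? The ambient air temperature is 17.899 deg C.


mu = rho * vel * D / Re
mu = 963.20 * 3.4717 * 0.23659 / 1.4141e+06
mu = 0.00055947 Pa*s


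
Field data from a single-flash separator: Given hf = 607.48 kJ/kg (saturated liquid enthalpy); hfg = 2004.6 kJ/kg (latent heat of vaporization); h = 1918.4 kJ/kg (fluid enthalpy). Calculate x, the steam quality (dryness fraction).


x = (h - hf) / hfg
x = (1918.4 - 607.48) / 2004.6
x = 0.65396


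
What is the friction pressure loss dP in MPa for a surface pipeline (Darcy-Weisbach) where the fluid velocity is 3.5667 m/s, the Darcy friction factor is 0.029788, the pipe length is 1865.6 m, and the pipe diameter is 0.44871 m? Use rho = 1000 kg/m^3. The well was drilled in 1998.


dP = f * (L/D) * (rho*vel^2/2) / 1000
dP = 0.029788 * (1865.6/0.44871) * (1000*3.5667^2/2) / 1000
dP = 787.7661 kPa
Convert: 787.7661 kPa * 0.001 = 0.78777 MPa
dP = 0.78777 MPa


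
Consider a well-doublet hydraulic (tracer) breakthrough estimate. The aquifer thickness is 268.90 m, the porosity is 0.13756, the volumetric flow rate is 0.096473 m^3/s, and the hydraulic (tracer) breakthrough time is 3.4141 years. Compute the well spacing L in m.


L = sqrt(t_bt*365.25*86400*3*Qv / (pi*hr*phi))
L = sqrt(3.4141*365.25*86400*3*0.096473 / (pi*268.90*0.13756))
L = 518.01 m


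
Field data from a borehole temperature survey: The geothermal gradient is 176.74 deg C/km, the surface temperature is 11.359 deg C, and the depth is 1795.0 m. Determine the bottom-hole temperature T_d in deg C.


T_d = T_surf + grad * d / 1000
T_d = 11.359 + 176.74 * 1795.0 / 1000
T_d = 328.61 deg C


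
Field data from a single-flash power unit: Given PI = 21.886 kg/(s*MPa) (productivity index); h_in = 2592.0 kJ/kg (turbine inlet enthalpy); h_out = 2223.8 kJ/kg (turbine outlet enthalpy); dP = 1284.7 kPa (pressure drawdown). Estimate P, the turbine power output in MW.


Step 1: mdot = PI * dP / 1000 = 21.886 * 1284.7 / 1000 = 28.11694 kg/s
Step 2: P = mdot*(h_in - h_out)/1000 = 28.11694*(2592.0 - 2223.8)/1000 = 10.353 MW
P = 10.353 MW


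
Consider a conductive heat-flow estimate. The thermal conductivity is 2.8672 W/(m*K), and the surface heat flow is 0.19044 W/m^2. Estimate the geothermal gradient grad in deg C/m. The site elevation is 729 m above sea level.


grad = q * 1000 / k
grad = 0.19044 * 1000 / 2.8672
grad = 66.42020 deg C/km
Convert: 66.42020 deg C/km * 0.001 = 0.066420 deg C/m
grad = 0.066420 deg C/m


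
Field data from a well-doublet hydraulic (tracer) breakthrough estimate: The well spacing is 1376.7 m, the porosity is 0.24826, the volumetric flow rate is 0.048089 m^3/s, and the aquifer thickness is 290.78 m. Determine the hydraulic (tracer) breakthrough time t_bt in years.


t_bt = pi * hr * phi * L^2 / (3 * Qv) / (365.25*86400)
t_bt = pi * 290.78 * 0.24826 * 1376.7^2 / (3 * 0.048089) / (365.25*86400)
t_bt = 94.412 years


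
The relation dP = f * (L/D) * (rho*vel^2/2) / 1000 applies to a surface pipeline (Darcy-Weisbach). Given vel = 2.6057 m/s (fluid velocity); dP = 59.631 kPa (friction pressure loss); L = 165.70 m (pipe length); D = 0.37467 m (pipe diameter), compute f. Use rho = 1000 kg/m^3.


f = dP*1000 / ((L/D)*(rho*vel^2/2))
f = 59.631*1000 / ((165.70/0.37467)*(1000*2.6057^2/2))
f = 0.039717


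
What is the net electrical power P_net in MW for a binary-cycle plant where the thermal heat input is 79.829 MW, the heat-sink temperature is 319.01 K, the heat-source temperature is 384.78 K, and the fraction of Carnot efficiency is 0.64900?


Step 1: eta = (1 - Tc/Th)*f = (1 - 319.01/384.78)*0.649 = 0.1109328
Step 2: P_net = eta * Q_in = 0.1109328 * 79.829 = 8.8557 MW
P_net = 8.8557 MW


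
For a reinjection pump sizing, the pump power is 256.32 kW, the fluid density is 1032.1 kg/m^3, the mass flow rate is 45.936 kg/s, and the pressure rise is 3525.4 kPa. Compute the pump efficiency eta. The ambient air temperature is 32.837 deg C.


eta = mdot * dP / (rho * P_pump)
eta = 45.936 * 3525.4 / (1032.1 * 256.32)
eta = 0.61215


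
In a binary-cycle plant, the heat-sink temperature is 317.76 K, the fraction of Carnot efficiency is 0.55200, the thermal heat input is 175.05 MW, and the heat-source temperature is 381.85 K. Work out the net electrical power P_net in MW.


Step 1: eta = (1 - Tc/Th)*f = (1 - 317.76/381.85)*0.552 = 0.09264811
Step 2: P_net = eta * Q_in = 0.09264811 * 175.05 = 16.218 MW
P_net = 16.218 MW


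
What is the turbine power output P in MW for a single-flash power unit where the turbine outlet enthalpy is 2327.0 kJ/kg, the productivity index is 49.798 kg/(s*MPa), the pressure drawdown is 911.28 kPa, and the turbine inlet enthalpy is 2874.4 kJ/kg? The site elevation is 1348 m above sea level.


Step 1: mdot = PI * dP / 1000 = 49.798 * 911.28 / 1000 = 45.37992 kg/s
Step 2: P = mdot*(h_in - h_out)/1000 = 45.37992*(2874.4 - 2327.0)/1000 = 24.841 MW
P = 24.841 MW


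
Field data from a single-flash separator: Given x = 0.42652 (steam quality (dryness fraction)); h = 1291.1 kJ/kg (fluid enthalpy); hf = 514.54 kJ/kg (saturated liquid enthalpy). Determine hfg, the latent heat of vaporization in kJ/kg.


hfg = (h - hf) / x
hfg = (1291.1 - 514.54) / 0.42652
hfg = 1820.7 kJ/kg


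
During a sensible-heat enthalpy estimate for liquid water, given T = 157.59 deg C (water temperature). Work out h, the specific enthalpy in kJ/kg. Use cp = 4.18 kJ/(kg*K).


h = cp * T
h = 4.18 * 157.59
h = 658.73 kJ/kg


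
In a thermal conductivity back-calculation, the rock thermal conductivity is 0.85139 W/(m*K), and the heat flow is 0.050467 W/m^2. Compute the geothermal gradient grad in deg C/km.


grad = q / k * 1000
grad = 0.050467 / 0.85139 * 1000
grad = 59.276 deg C/km


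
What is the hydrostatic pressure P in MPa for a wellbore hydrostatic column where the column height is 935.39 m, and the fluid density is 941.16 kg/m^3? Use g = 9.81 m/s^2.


P = rho * g * h / 1e6
P = 941.16 * 9.81 * 935.39 / 1e6
P = 8.6362 MPa


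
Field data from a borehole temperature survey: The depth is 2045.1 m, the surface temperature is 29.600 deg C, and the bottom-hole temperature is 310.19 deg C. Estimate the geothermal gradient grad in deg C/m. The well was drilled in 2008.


grad = (T_d - T_surf) / d * 1000
grad = (310.19 - 29.600) / 2045.1 * 1000
grad = 137.2011 deg C/km
Convert: 137.2011 deg C/km * 0.001 = 0.13720 deg C/m
grad = 0.13720 deg C/m


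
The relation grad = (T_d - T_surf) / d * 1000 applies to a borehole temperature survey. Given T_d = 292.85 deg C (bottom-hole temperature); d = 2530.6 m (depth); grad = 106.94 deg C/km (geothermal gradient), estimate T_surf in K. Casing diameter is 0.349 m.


T_surf = T_d - grad * d / 1000
T_surf = 292.85 - 106.94 * 2530.6 / 1000
T_surf = 22.22764 deg C
Convert to K: 22.22764 + 273.15 = 295.38 K
T_surf = 295.38 K


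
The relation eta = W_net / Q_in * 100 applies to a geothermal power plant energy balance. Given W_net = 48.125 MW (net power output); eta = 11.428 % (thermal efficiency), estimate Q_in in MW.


Q_in = W_net / (eta / 100)
Q_in = 48.125 / (11.428 / 100)
Q_in = 421.11 MW


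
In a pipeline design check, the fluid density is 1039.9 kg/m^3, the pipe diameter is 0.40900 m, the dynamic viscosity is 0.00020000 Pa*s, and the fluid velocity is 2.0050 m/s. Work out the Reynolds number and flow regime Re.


Step 1: Re = rho*vel*D/mu = 1039.9*2.005*0.409/0.0002 = 4.2638e+06
Step 2: Re = 4.2638e+06 > 4000, so flow is turbulent.
Re = 4.2638e+06 (turbulent)


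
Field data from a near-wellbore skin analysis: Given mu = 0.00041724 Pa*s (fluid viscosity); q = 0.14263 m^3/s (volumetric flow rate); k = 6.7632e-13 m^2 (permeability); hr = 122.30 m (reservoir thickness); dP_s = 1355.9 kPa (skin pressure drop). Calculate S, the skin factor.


S = dP_s * 1000 * 2*pi*k*hr / (q*mu)
S = 1355.9 * 1000 * 2*pi*6.7632e-13*122.30 / (0.14263*0.00041724)
S = 11.841
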